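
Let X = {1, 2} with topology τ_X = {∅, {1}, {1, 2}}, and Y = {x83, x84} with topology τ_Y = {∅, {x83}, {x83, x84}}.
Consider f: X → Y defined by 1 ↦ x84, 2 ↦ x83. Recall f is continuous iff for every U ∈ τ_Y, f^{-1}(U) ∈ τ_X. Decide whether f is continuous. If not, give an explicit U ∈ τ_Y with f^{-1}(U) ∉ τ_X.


f is NOT continuous.

Compute f^{-1}(U) for each U ∈ τ_Y:
  U = ∅: f^{-1}(U) = ∅ ∈ τ_X ✓.
  U = {x83}: f^{-1}(U) = {2} ∉ τ_X ✗.
  U = {x83, x84}: f^{-1}(U) = {1, 2} ∈ τ_X ✓.
Found U = {x83} with f^{-1}(U) = {2} not in τ_X. Therefore f is NOT continuous.


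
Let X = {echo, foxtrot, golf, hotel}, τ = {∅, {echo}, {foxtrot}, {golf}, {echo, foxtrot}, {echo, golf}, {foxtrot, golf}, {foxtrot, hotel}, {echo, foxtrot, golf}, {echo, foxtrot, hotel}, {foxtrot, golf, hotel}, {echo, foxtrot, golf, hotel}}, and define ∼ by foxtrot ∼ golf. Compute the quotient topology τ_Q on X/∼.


X/∼ = {[echo], [foxtrot=golf], [hotel]}; |τ_Q| = 6.

Equivalence classes: [echo], [foxtrot=golf], [hotel].
Quotient map π: X → X/∼ sends echo ↦ [echo], foxtrot ↦ [foxtrot=golf], golf ↦ [foxtrot=golf], hotel ↦ [hotel].
For each subset V ⊆ X/∼, compute π^{-1}(V) ⊆ X and check whether π^{-1}(V) ∈ τ. V is open in τ_Q iff π^{-1}(V) ∈ τ.
  V = {}: π^{-1}(V) = ∅ ∈ τ ✓.
  V = {[echo]}: π^{-1}(V) = {echo} ∈ τ ✓.
  V = {[foxtrot=golf]}: π^{-1}(V) = {foxtrot, golf} ∈ τ ✓.
  V = {[echo], [foxtrot=golf]}: π^{-1}(V) = {echo, foxtrot, golf} ∈ τ ✓.
  V = {[hotel]}: π^{-1}(V) = {hotel} ∉ τ ✗.
  V = {[echo], [hotel]}: π^{-1}(V) = {echo, hotel} ∉ τ ✗.
  V = {[foxtrot=golf], [hotel]}: π^{-1}(V) = {foxtrot, golf, hotel} ∈ τ ✓.
  V = {[echo], [foxtrot=golf], [hotel]}: π^{-1}(V) = {echo, foxtrot, golf, hotel} ∈ τ ✓.
Open sets in the quotient: τ_Q = {{}, {[echo]}, {[foxtrot=golf]}, {[echo], [foxtrot=golf]}, {[foxtrot=golf], [hotel]}, {[echo], [foxtrot=golf], [hotel]}} (6 elements).


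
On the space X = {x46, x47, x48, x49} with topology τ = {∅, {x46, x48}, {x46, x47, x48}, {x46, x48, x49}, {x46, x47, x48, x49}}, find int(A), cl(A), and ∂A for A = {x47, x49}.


int(A) = ∅, cl(A) = {x47, x49}, ∂A = {x47, x49}.

Closed sets in (X, τ) are complements of opens:
  closed(X, τ) = {∅, {x47}, {x49}, {x47, x49}, {x46, x47, x48, x49}}.
int(A) = ⋃ {U ∈ τ : U ⊆ A}. Opens contained in A: ∅.
Taking the union of these: int(A) = ∅.
cl(A) = ⋂ {C closed : A ⊆ C}. Closed sets containing A: {x47, x49}, {x46, x47, x48, x49}.
Intersecting these: cl(A) = {x47, x49}.
∂A = cl(A) ∖ int(A) = {x47, x49} ∖ ∅ = {x47, x49}.


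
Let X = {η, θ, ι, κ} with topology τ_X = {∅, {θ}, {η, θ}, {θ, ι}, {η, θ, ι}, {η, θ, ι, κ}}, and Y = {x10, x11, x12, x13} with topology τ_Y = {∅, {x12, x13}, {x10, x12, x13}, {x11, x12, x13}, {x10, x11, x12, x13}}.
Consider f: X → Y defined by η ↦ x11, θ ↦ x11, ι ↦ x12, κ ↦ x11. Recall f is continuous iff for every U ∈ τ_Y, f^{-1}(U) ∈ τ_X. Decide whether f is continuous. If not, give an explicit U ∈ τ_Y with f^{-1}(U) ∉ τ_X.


f is NOT continuous.

Compute f^{-1}(U) for each U ∈ τ_Y:
  U = ∅: f^{-1}(U) = ∅ ∈ τ_X ✓.
  U = {x12, x13}: f^{-1}(U) = {ι} ∉ τ_X ✗.
  U = {x10, x12, x13}: f^{-1}(U) = {ι} ∉ τ_X ✗.
  U = {x11, x12, x13}: f^{-1}(U) = {η, θ, ι, κ} ∈ τ_X ✓.
  U = {x10, x11, x12, x13}: f^{-1}(U) = {η, θ, ι, κ} ∈ τ_X ✓.
Found U = {x12, x13} with f^{-1}(U) = {ι} not in τ_X. Therefore f is NOT continuous.


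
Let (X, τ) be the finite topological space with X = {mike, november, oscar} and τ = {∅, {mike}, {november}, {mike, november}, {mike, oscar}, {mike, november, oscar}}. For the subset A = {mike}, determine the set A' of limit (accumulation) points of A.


A' = {oscar}

For each x ∈ X, list the open sets U ∈ τ with x ∈ U, then check whether U ∩ (A ∖ {x}) ≠ ∅ for every such U.
  x = mike: open {mike} ∋ x has {mike} ∩ (A ∖ {mike}) = ∅, so x is NOT a limit point.
  x = november: open {november} ∋ x has {november} ∩ (A ∖ {november}) = ∅, so x is NOT a limit point.
  x = oscar: opens ∋ x are {mike, oscar}, {mike, november, oscar}; each meets A ∖ {oscar}, so x IS a limit point.
Collecting: A' = {oscar}.


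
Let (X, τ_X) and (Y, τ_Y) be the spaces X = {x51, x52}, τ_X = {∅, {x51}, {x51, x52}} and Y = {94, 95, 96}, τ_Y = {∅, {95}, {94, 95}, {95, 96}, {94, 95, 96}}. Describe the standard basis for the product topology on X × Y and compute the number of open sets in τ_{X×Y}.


Basis B = {∅ × ∅, {x51} × {95}, {x51} × {94, 95}, {x51} × {95, 96}, {x51, x52} × {95}, {x51} × {94, 95, 96}, {x51, x52} × {94, 95}, {x51, x52} × {95, 96}, {x51, x52} × {94, 95, 96}}; |τ_{X×Y}| = 14.

Enumerate products U × V with U ∈ τ_X, V ∈ τ_Y (deduplicated):
  ∅ × ∅ = {} (∅)
  {x51} × {95} = {(x51,95)}
  {x51} × {94, 95} = {(x51,94), (x51,95)}
  {x51} × {95, 96} = {(x51,95), (x51,96)}
  {x51, x52} × {95} = {(x51,95), (x52,95)}
  {x51} × {94, 95, 96} = {(x51,94), (x51,95), (x51,96)}
  {x51, x52} × {94, 95} = {(x51,94), (x51,95), (x52,94), (x52,95)}
  {x51, x52} × {95, 96} = {(x51,95), (x51,96), (x52,95), (x52,96)}
  {x51, x52} × {94, 95, 96} = {(x51,94), (x51,95), (x51,96), (x52,94), (x52,95), (x52,96)}
These 9 distinct sets form the basis B.
Close under arbitrary unions to get τ_{X×Y}; counting gives |τ_{X×Y}| = 14.


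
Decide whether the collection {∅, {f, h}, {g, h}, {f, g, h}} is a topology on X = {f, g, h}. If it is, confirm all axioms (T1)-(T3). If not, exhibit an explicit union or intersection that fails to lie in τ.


τ is NOT a topology on X.

Axiom (T1): ∅ ∈ τ? Yes; X ∈ τ? Yes.
Axiom (T2/T3): check pairwise unions and intersections of members of τ.
Counterexample for (T3): {f, h} ∩ {g, h} = {h} ∉ τ. Therefore τ is NOT a topology.


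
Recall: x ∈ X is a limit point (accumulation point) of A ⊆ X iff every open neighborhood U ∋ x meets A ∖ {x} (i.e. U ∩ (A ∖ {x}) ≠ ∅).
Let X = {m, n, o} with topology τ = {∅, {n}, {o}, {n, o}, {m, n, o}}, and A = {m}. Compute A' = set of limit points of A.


A' = ∅

For each x ∈ X, list the open sets U ∈ τ with x ∈ U, then check whether U ∩ (A ∖ {x}) ≠ ∅ for every such U.
  x = m: open {m, n, o} ∋ x has {m, n, o} ∩ (A ∖ {m}) = ∅, so x is NOT a limit point.
  x = n: open {n} ∋ x has {n} ∩ (A ∖ {n}) = ∅, so x is NOT a limit point.
  x = o: open {o} ∋ x has {o} ∩ (A ∖ {o}) = ∅, so x is NOT a limit point.
Collecting: A' = ∅.


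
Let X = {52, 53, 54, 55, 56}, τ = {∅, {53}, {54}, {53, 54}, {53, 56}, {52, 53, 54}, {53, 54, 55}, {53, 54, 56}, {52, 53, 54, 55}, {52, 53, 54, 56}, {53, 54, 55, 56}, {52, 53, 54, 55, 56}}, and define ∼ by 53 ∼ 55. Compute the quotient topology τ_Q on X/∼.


X/∼ = {[52], [53=55], [54], [56]}; |τ_Q| = 6.

Equivalence classes: [52], [53=55], [54], [56].
Quotient map π: X → X/∼ sends 52 ↦ [52], 53 ↦ [53=55], 54 ↦ [54], 55 ↦ [53=55], 56 ↦ [56].
For each subset V ⊆ X/∼, compute π^{-1}(V) ⊆ X and check whether π^{-1}(V) ∈ τ. V is open in τ_Q iff π^{-1}(V) ∈ τ.
  V = {}: π^{-1}(V) = ∅ ∈ τ ✓.
  V = {[52]}: π^{-1}(V) = {52} ∉ τ ✗.
  V = {[53=55]}: π^{-1}(V) = {53, 55} ∉ τ ✗.
  V = {[52], [53=55]}: π^{-1}(V) = {52, 53, 55} ∉ τ ✗.
  V = {[54]}: π^{-1}(V) = {54} ∈ τ ✓.
  V = {[52], [54]}: π^{-1}(V) = {52, 54} ∉ τ ✗.
  V = {[53=55], [54]}: π^{-1}(V) = {53, 54, 55} ∈ τ ✓.
  V = {[52], [53=55], [54]}: π^{-1}(V) = {52, 53, 54, 55} ∈ τ ✓.
  V = {[56]}: π^{-1}(V) = {56} ∉ τ ✗.
  V = {[52], [56]}: π^{-1}(V) = {52, 56} ∉ τ ✗.
  V = {[53=55], [56]}: π^{-1}(V) = {53, 55, 56} ∉ τ ✗.
  V = {[52], [53=55], [56]}: π^{-1}(V) = {52, 53, 55, 56} ∉ τ ✗.
  V = {[54], [56]}: π^{-1}(V) = {54, 56} ∉ τ ✗.
  V = {[52], [54], [56]}: π^{-1}(V) = {52, 54, 56} ∉ τ ✗.
  V = {[53=55], [54], [56]}: π^{-1}(V) = {53, 54, 55, 56} ∈ τ ✓.
  V = {[52], [53=55], [54], [56]}: π^{-1}(V) = {52, 53, 54, 55, 56} ∈ τ ✓.
Open sets in the quotient: τ_Q = {{}, {[54]}, {[53=55], [54]}, {[52], [53=55], [54]}, {[53=55], [54], [56]}, {[52], [53=55], [54], [56]}} (6 elements).


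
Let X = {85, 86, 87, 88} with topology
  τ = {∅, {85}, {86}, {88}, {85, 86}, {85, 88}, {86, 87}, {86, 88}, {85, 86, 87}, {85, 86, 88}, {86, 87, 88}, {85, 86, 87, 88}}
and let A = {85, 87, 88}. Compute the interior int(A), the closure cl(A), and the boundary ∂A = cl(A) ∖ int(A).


int(A) = {85, 88}, cl(A) = {85, 87, 88}, ∂A = {87}.

Closed sets in (X, τ) are complements of opens:
  closed(X, τ) = {∅, {85}, {87}, {88}, {85, 87}, {85, 88}, {86, 87}, {87, 88}, {85, 86, 87}, {85, 87, 88}, {86, 87, 88}, {85, 86, 87, 88}}.
int(A) = ⋃ {U ∈ τ : U ⊆ A}. Opens contained in A: ∅, {85}, {88}, {85, 88}.
Taking the union of these: int(A) = {85, 88}.
cl(A) = ⋂ {C closed : A ⊆ C}. Closed sets containing A: {85, 87, 88}, {85, 86, 87, 88}.
Intersecting these: cl(A) = {85, 87, 88}.
∂A = cl(A) ∖ int(A) = {85, 87, 88} ∖ {85, 88} = {87}.


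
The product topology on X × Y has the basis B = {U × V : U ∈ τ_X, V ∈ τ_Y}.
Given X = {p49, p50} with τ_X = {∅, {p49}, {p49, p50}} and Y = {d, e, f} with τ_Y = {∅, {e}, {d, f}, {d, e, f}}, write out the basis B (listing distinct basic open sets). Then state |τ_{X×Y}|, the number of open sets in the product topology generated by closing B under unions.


Basis B = {∅ × ∅, {p49} × {e}, {p49} × {d, f}, {p49, p50} × {e}, {p49} × {d, e, f}, {p49, p50} × {d, f}, {p49, p50} × {d, e, f}}; |τ_{X×Y}| = 9.

Enumerate products U × V with U ∈ τ_X, V ∈ τ_Y (deduplicated):
  ∅ × ∅ = {} (∅)
  {p49} × {e} = {(p49,e)}
  {p49} × {d, f} = {(p49,d), (p49,f)}
  {p49, p50} × {e} = {(p49,e), (p50,e)}
  {p49} × {d, e, f} = {(p49,d), (p49,e), (p49,f)}
  {p49, p50} × {d, f} = {(p49,d), (p49,f), (p50,d), (p50,f)}
  {p49, p50} × {d, e, f} = {(p49,d), (p49,e), (p49,f), (p50,d), (p50,e), (p50,f)}
These 7 distinct sets form the basis B.
Close under arbitrary unions to get τ_{X×Y}; counting gives |τ_{X×Y}| = 9.


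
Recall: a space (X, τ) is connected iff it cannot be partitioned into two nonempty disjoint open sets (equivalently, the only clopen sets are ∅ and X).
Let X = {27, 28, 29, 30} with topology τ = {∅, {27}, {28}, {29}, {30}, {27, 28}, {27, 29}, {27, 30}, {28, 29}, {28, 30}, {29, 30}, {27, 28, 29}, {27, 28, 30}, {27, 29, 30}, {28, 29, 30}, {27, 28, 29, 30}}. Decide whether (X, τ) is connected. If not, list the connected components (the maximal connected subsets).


(X, τ) is disconnected; components = [{27}, {28}, {29}, {30}].

Find clopen sets (U ∈ τ with X ∖ U ∈ τ):
  U = ∅, X ∖ U = {27, 28, 29, 30} — both open, so U is clopen.
  U = {27}, X ∖ U = {28, 29, 30} — both open, so U is clopen.
  U = {28}, X ∖ U = {27, 29, 30} — both open, so U is clopen.
  U = {29}, X ∖ U = {27, 28, 30} — both open, so U is clopen.
  U = {30}, X ∖ U = {27, 28, 29} — both open, so U is clopen.
  U = {27, 28}, X ∖ U = {29, 30} — both open, so U is clopen.
  U = {27, 29}, X ∖ U = {28, 30} — both open, so U is clopen.
  U = {27, 30}, X ∖ U = {28, 29} — both open, so U is clopen.
  U = {28, 29}, X ∖ U = {27, 30} — both open, so U is clopen.
  U = {28, 30}, X ∖ U = {27, 29} — both open, so U is clopen.
  U = {29, 30}, X ∖ U = {27, 28} — both open, so U is clopen.
  U = {27, 28, 29}, X ∖ U = {30} — both open, so U is clopen.
  U = {27, 28, 30}, X ∖ U = {29} — both open, so U is clopen.
  U = {27, 29, 30}, X ∖ U = {28} — both open, so U is clopen.
  U = {28, 29, 30}, X ∖ U = {27} — both open, so U is clopen.
  U = {27, 28, 29, 30}, X ∖ U = ∅ — both open, so U is clopen.
Nontrivial clopen(s) exist: e.g. {28, 30}. So (X, τ) is disconnected.
Compute connected components by grouping points that agree on all clopens:
  component: {27}
  component: {28}
  component: {29}
  component: {30}


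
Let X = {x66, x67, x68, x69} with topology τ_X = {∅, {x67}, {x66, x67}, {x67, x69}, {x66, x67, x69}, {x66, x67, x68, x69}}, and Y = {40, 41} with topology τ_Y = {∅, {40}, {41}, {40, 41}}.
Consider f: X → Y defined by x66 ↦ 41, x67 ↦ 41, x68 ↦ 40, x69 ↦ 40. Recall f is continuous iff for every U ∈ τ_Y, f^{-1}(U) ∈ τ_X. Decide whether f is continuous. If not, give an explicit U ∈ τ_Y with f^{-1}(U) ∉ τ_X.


f is NOT continuous.

Compute f^{-1}(U) for each U ∈ τ_Y:
  U = ∅: f^{-1}(U) = ∅ ∈ τ_X ✓.
  U = {40}: f^{-1}(U) = {x68, x69} ∉ τ_X ✗.
  U = {41}: f^{-1}(U) = {x66, x67} ∈ τ_X ✓.
  U = {40, 41}: f^{-1}(U) = {x66, x67, x68, x69} ∈ τ_X ✓.
Found U = {40} with f^{-1}(U) = {x68, x69} not in τ_X. Therefore f is NOT continuous.


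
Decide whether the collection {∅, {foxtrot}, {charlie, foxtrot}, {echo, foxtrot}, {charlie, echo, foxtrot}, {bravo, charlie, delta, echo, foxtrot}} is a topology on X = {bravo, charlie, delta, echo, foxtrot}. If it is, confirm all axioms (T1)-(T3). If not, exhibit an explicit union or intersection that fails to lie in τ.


τ IS a topology on X.

Axiom (T1): ∅ ∈ τ? Yes; X ∈ τ? Yes.
Axiom (T2/T3): check pairwise unions and intersections of members of τ.
All pairwise intersections and unions checked — each lies in τ. Therefore τ satisfies (T1), (T2), (T3): it IS a topology on X.


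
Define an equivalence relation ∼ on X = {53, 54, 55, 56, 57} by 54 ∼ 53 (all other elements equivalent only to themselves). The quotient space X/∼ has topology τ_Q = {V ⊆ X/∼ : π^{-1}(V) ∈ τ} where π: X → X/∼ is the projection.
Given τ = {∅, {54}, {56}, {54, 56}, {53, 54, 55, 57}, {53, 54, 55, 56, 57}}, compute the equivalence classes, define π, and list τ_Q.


X/∼ = {[53=54], [55], [56], [57]}; |τ_Q| = 4.

Equivalence classes: [53=54], [55], [56], [57].
Quotient map π: X → X/∼ sends 53 ↦ [53=54], 54 ↦ [53=54], 55 ↦ [55], 56 ↦ [56], 57 ↦ [57].
For each subset V ⊆ X/∼, compute π^{-1}(V) ⊆ X and check whether π^{-1}(V) ∈ τ. V is open in τ_Q iff π^{-1}(V) ∈ τ.
  V = {}: π^{-1}(V) = ∅ ∈ τ ✓.
  V = {[53=54]}: π^{-1}(V) = {53, 54} ∉ τ ✗.
  V = {[55]}: π^{-1}(V) = {55} ∉ τ ✗.
  V = {[53=54], [55]}: π^{-1}(V) = {53, 54, 55} ∉ τ ✗.
  V = {[56]}: π^{-1}(V) = {56} ∈ τ ✓.
  V = {[53=54], [56]}: π^{-1}(V) = {53, 54, 56} ∉ τ ✗.
  V = {[55], [56]}: π^{-1}(V) = {55, 56} ∉ τ ✗.
  V = {[53=54], [55], [56]}: π^{-1}(V) = {53, 54, 55, 56} ∉ τ ✗.
  V = {[57]}: π^{-1}(V) = {57} ∉ τ ✗.
  V = {[53=54], [57]}: π^{-1}(V) = {53, 54, 57} ∉ τ ✗.
  V = {[55], [57]}: π^{-1}(V) = {55, 57} ∉ τ ✗.
  V = {[53=54], [55], [57]}: π^{-1}(V) = {53, 54, 55, 57} ∈ τ ✓.
  V = {[56], [57]}: π^{-1}(V) = {56, 57} ∉ τ ✗.
  V = {[53=54], [56], [57]}: π^{-1}(V) = {53, 54, 56, 57} ∉ τ ✗.
  V = {[55], [56], [57]}: π^{-1}(V) = {55, 56, 57} ∉ τ ✗.
  V = {[53=54], [55], [56], [57]}: π^{-1}(V) = {53, 54, 55, 56, 57} ∈ τ ✓.
Open sets in the quotient: τ_Q = {{}, {[56]}, {[53=54], [55], [57]}, {[53=54], [55], [56], [57]}} (4 elements).


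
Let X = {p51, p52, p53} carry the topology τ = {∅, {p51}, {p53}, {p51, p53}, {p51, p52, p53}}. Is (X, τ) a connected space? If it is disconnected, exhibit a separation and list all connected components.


(X, τ) is connected.

Find clopen sets (U ∈ τ with X ∖ U ∈ τ):
  U = ∅, X ∖ U = {p51, p52, p53} — both open, so U is clopen.
  U = {p51, p52, p53}, X ∖ U = ∅ — both open, so U is clopen.
Only trivial clopens (∅ and X) exist, so (X, τ) is connected.
Compute connected components by grouping points that agree on all clopens:
  component: {p51, p52, p53}


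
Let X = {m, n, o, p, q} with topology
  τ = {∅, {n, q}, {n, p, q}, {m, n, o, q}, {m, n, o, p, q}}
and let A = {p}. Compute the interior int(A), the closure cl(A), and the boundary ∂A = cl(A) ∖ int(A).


int(A) = ∅, cl(A) = {p}, ∂A = {p}.

Closed sets in (X, τ) are complements of opens:
  closed(X, τ) = {∅, {p}, {m, o}, {m, o, p}, {m, n, o, p, q}}.
int(A) = ⋃ {U ∈ τ : U ⊆ A}. Opens contained in A: ∅.
Taking the union of these: int(A) = ∅.
cl(A) = ⋂ {C closed : A ⊆ C}. Closed sets containing A: {p}, {m, o, p}, {m, n, o, p, q}.
Intersecting these: cl(A) = {p}.
∂A = cl(A) ∖ int(A) = {p} ∖ ∅ = {p}.


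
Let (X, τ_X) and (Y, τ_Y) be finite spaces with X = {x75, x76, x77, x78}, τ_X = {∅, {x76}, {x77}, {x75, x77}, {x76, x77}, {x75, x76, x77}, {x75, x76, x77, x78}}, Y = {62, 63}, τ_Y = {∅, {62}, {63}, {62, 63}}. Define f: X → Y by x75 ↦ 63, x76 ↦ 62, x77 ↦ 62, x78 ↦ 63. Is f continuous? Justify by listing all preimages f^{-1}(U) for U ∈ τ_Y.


f is NOT continuous.

Compute f^{-1}(U) for each U ∈ τ_Y:
  U = ∅: f^{-1}(U) = ∅ ∈ τ_X ✓.
  U = {62}: f^{-1}(U) = {x76, x77} ∈ τ_X ✓.
  U = {63}: f^{-1}(U) = {x75, x78} ∉ τ_X ✗.
  U = {62, 63}: f^{-1}(U) = {x75, x76, x77, x78} ∈ τ_X ✓.
Found U = {63} with f^{-1}(U) = {x75, x78} not in τ_X. Therefore f is NOT continuous.


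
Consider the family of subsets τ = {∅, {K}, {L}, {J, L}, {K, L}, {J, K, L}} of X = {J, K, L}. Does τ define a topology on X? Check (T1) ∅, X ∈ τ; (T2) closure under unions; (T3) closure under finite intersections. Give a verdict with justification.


τ IS a topology on X.

Axiom (T1): ∅ ∈ τ? Yes; X ∈ τ? Yes.
Axiom (T2/T3): check pairwise unions and intersections of members of τ.
All pairwise intersections and unions checked — each lies in τ. Therefore τ satisfies (T1), (T2), (T3): it IS a topology on X.


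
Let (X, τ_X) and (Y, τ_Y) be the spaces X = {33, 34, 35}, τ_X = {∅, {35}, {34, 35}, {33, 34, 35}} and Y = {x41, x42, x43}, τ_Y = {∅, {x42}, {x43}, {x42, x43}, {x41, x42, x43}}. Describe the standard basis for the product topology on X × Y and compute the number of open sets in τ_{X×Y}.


Basis B = {∅ × ∅, {35} × {x42}, {35} × {x43}, {34, 35} × {x42}, {34, 35} × {x43}, {35} × {x42, x43}, {33, 34, 35} × {x42}, {33, 34, 35} × {x43}, {35} × {x41, x42, x43}, {34, 35} × {x42, x43}, {33, 34, 35} × {x42, x43}, {34, 35} × {x41, x42, x43}, {33, 34, 35} × {x41, x42, x43}}; |τ_{X×Y}| = 30.

Enumerate products U × V with U ∈ τ_X, V ∈ τ_Y (deduplicated):
  ∅ × ∅ = {} (∅)
  {35} × {x42} = {(35,x42)}
  {35} × {x43} = {(35,x43)}
  {34, 35} × {x42} = {(34,x42), (35,x42)}
  {34, 35} × {x43} = {(34,x43), (35,x43)}
  {35} × {x42, x43} = {(35,x42), (35,x43)}
  {33, 34, 35} × {x42} = {(33,x42), (34,x42), (35,x42)}
  {33, 34, 35} × {x43} = {(33,x43), (34,x43), (35,x43)}
  {35} × {x41, x42, x43} = {(35,x41), (35,x42), (35,x43)}
  {34, 35} × {x42, x43} = {(34,x42), (34,x43), (35,x42), (35,x43)}
  {33, 34, 35} × {x42, x43} = {(33,x42), (33,x43), (34,x42), (34,x43), (35,x42), (35,x43)}
  {34, 35} × {x41, x42, x43} = {(34,x41), (34,x42), (34,x43), (35,x41), (35,x42), (35,x43)}
  {33, 34, 35} × {x41, x42, x43} = {(33,x41), (33,x42), (33,x43), (34,x41), (34,x42), (34,x43), (35,x41), (35,x42), (35,x43)}
These 13 distinct sets form the basis B.
Close under arbitrary unions to get τ_{X×Y}; counting gives |τ_{X×Y}| = 30.


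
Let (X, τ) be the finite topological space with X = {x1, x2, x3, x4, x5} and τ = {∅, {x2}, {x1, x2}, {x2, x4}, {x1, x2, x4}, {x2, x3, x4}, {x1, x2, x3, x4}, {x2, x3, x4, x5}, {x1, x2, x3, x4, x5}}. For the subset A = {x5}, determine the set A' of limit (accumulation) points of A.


A' = ∅

For each x ∈ X, list the open sets U ∈ τ with x ∈ U, then check whether U ∩ (A ∖ {x}) ≠ ∅ for every such U.
  x = x1: open {x1, x2} ∋ x has {x1, x2} ∩ (A ∖ {x1}) = ∅, so x is NOT a limit point.
  x = x2: open {x2} ∋ x has {x2} ∩ (A ∖ {x2}) = ∅, so x is NOT a limit point.
  x = x3: open {x2, x3, x4} ∋ x has {x2, x3, x4} ∩ (A ∖ {x3}) = ∅, so x is NOT a limit point.
  x = x4: open {x2, x4} ∋ x has {x2, x4} ∩ (A ∖ {x4}) = ∅, so x is NOT a limit point.
  x = x5: open {x2, x3, x4, x5} ∋ x has {x2, x3, x4, x5} ∩ (A ∖ {x5}) = ∅, so x is NOT a limit point.
Collecting: A' = ∅.


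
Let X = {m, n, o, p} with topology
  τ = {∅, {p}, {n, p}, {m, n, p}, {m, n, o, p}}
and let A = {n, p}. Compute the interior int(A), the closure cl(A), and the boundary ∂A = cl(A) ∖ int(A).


int(A) = {n, p}, cl(A) = {m, n, o, p}, ∂A = {m, o}.

Closed sets in (X, τ) are complements of opens:
  closed(X, τ) = {∅, {o}, {m, o}, {m, n, o}, {m, n, o, p}}.
int(A) = ⋃ {U ∈ τ : U ⊆ A}. Opens contained in A: ∅, {p}, {n, p}.
Taking the union of these: int(A) = {n, p}.
cl(A) = ⋂ {C closed : A ⊆ C}. Closed sets containing A: {m, n, o, p}.
Intersecting these: cl(A) = {m, n, o, p}.
∂A = cl(A) ∖ int(A) = {m, n, o, p} ∖ {n, p} = {m, o}.


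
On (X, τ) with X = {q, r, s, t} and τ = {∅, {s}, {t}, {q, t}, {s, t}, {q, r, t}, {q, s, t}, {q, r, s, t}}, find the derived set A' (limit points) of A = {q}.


A' = {r}

For each x ∈ X, list the open sets U ∈ τ with x ∈ U, then check whether U ∩ (A ∖ {x}) ≠ ∅ for every such U.
  x = q: open {q, t} ∋ x has {q, t} ∩ (A ∖ {q}) = ∅, so x is NOT a limit point.
  x = r: opens ∋ x are {q, r, t}, {q, r, s, t}; each meets A ∖ {r}, so x IS a limit point.
  x = s: open {s} ∋ x has {s} ∩ (A ∖ {s}) = ∅, so x is NOT a limit point.
  x = t: open {t} ∋ x has {t} ∩ (A ∖ {t}) = ∅, so x is NOT a limit point.
Collecting: A' = {r}.


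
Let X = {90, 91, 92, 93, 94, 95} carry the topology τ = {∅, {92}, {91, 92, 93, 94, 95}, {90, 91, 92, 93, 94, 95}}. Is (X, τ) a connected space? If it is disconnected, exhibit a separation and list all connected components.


(X, τ) is connected.

Find clopen sets (U ∈ τ with X ∖ U ∈ τ):
  U = ∅, X ∖ U = {90, 91, 92, 93, 94, 95} — both open, so U is clopen.
  U = {90, 91, 92, 93, 94, 95}, X ∖ U = ∅ — both open, so U is clopen.
Only trivial clopens (∅ and X) exist, so (X, τ) is connected.
Compute connected components by grouping points that agree on all clopens:
  component: {90, 91, 92, 93, 94, 95}


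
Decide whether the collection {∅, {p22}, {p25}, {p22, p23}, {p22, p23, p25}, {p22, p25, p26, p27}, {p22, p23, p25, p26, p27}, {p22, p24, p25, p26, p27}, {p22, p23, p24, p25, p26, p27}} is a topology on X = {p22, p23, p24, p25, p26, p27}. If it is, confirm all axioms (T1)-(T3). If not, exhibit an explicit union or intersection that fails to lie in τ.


τ is NOT a topology on X.

Axiom (T1): ∅ ∈ τ? Yes; X ∈ τ? Yes.
Axiom (T2/T3): check pairwise unions and intersections of members of τ.
Counterexample for (T2): {p22} ∪ {p25} = {p22, p25} ∉ τ. Therefore τ is NOT a topology.


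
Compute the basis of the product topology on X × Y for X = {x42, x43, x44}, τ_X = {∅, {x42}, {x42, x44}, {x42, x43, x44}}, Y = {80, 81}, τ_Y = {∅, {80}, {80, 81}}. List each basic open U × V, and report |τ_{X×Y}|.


Basis B = {∅ × ∅, {x42} × {80}, {x42} × {80, 81}, {x42, x44} × {80}, {x42, x43, x44} × {80}, {x42, x44} × {80, 81}, {x42, x43, x44} × {80, 81}}; |τ_{X×Y}| = 10.

Enumerate products U × V with U ∈ τ_X, V ∈ τ_Y (deduplicated):
  ∅ × ∅ = {} (∅)
  {x42} × {80} = {(x42,80)}
  {x42} × {80, 81} = {(x42,80), (x42,81)}
  {x42, x44} × {80} = {(x42,80), (x44,80)}
  {x42, x43, x44} × {80} = {(x42,80), (x43,80), (x44,80)}
  {x42, x44} × {80, 81} = {(x42,80), (x42,81), (x44,80), (x44,81)}
  {x42, x43, x44} × {80, 81} = {(x42,80), (x42,81), (x43,80), (x43,81), (x44,80), (x44,81)}
These 7 distinct sets form the basis B.
Close under arbitrary unions to get τ_{X×Y}; counting gives |τ_{X×Y}| = 10.


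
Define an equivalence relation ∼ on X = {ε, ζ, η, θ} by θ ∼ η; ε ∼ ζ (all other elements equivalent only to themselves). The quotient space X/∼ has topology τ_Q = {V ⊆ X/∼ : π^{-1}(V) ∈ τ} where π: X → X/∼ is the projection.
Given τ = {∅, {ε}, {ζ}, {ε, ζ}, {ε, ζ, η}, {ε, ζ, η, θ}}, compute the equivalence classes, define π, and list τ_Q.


X/∼ = {[ε=ζ], [η=θ]}; |τ_Q| = 3.

Equivalence classes: [ε=ζ], [η=θ].
Quotient map π: X → X/∼ sends ε ↦ [ε=ζ], ζ ↦ [ε=ζ], η ↦ [η=θ], θ ↦ [η=θ].
For each subset V ⊆ X/∼, compute π^{-1}(V) ⊆ X and check whether π^{-1}(V) ∈ τ. V is open in τ_Q iff π^{-1}(V) ∈ τ.
  V = {}: π^{-1}(V) = ∅ ∈ τ ✓.
  V = {[ε=ζ]}: π^{-1}(V) = {ε, ζ} ∈ τ ✓.
  V = {[η=θ]}: π^{-1}(V) = {η, θ} ∉ τ ✗.
  V = {[ε=ζ], [η=θ]}: π^{-1}(V) = {ε, ζ, η, θ} ∈ τ ✓.
Open sets in the quotient: τ_Q = {{}, {[ε=ζ]}, {[ε=ζ], [η=θ]}} (3 elements).


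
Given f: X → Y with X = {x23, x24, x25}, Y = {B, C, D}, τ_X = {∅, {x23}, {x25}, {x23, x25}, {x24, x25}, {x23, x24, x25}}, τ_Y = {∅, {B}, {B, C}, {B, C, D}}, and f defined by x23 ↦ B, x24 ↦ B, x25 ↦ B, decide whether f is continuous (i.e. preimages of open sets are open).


f IS continuous.

Compute f^{-1}(U) for each U ∈ τ_Y:
  U = ∅: f^{-1}(U) = ∅ ∈ τ_X ✓.
  U = {B}: f^{-1}(U) = {x23, x24, x25} ∈ τ_X ✓.
  U = {B, C}: f^{-1}(U) = {x23, x24, x25} ∈ τ_X ✓.
  U = {B, C, D}: f^{-1}(U) = {x23, x24, x25} ∈ τ_X ✓.
Every preimage lies in τ_X, so f IS continuous.


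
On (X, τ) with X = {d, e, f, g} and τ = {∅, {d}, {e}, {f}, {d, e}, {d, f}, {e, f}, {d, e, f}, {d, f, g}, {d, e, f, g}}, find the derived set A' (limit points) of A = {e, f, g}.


A' = {g}

For each x ∈ X, list the open sets U ∈ τ with x ∈ U, then check whether U ∩ (A ∖ {x}) ≠ ∅ for every such U.
  x = d: open {d} ∋ x has {d} ∩ (A ∖ {d}) = ∅, so x is NOT a limit point.
  x = e: open {e} ∋ x has {e} ∩ (A ∖ {e}) = ∅, so x is NOT a limit point.
  x = f: open {f} ∋ x has {f} ∩ (A ∖ {f}) = ∅, so x is NOT a limit point.
  x = g: opens ∋ x are {d, f, g}, {d, e, f, g}; each meets A ∖ {g}, so x IS a limit point.
Collecting: A' = {g}.


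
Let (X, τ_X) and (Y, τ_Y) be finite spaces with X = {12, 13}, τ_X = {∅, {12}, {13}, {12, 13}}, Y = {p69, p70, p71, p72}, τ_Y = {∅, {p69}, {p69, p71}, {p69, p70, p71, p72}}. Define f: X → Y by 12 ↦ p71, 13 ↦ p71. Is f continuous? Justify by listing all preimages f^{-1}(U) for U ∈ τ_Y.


f IS continuous.

Compute f^{-1}(U) for each U ∈ τ_Y:
  U = ∅: f^{-1}(U) = ∅ ∈ τ_X ✓.
  U = {p69}: f^{-1}(U) = ∅ ∈ τ_X ✓.
  U = {p69, p71}: f^{-1}(U) = {12, 13} ∈ τ_X ✓.
  U = {p69, p70, p71, p72}: f^{-1}(U) = {12, 13} ∈ τ_X ✓.
Every preimage lies in τ_X, so f IS continuous.


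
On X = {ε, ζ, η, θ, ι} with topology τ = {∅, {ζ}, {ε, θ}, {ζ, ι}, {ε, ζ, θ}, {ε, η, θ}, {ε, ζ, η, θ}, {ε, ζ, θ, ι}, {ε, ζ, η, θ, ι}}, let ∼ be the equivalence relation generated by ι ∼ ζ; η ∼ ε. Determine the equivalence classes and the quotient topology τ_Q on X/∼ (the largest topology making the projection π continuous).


X/∼ = {[ε=η], [ζ=ι], [θ]}; |τ_Q| = 4.

Equivalence classes: [ε=η], [ζ=ι], [θ].
Quotient map π: X → X/∼ sends ε ↦ [ε=η], ζ ↦ [ζ=ι], η ↦ [ε=η], θ ↦ [θ], ι ↦ [ζ=ι].
For each subset V ⊆ X/∼, compute π^{-1}(V) ⊆ X and check whether π^{-1}(V) ∈ τ. V is open in τ_Q iff π^{-1}(V) ∈ τ.
  V = {}: π^{-1}(V) = ∅ ∈ τ ✓.
  V = {[ε=η]}: π^{-1}(V) = {ε, η} ∉ τ ✗.
  V = {[ζ=ι]}: π^{-1}(V) = {ζ, ι} ∈ τ ✓.
  V = {[ε=η], [ζ=ι]}: π^{-1}(V) = {ε, ζ, η, ι} ∉ τ ✗.
  V = {[θ]}: π^{-1}(V) = {θ} ∉ τ ✗.
  V = {[ε=η], [θ]}: π^{-1}(V) = {ε, η, θ} ∈ τ ✓.
  V = {[ζ=ι], [θ]}: π^{-1}(V) = {ζ, θ, ι} ∉ τ ✗.
  V = {[ε=η], [ζ=ι], [θ]}: π^{-1}(V) = {ε, ζ, η, θ, ι} ∈ τ ✓.
Open sets in the quotient: τ_Q = {{}, {[ζ=ι]}, {[ε=η], [θ]}, {[ε=η], [ζ=ι], [θ]}} (4 elements).


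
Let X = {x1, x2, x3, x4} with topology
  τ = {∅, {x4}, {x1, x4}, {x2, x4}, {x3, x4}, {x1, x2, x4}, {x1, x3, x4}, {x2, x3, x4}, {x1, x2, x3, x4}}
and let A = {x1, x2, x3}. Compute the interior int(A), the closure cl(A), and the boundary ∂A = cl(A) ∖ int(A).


int(A) = ∅, cl(A) = {x1, x2, x3}, ∂A = {x1, x2, x3}.

Closed sets in (X, τ) are complements of opens:
  closed(X, τ) = {∅, {x1}, {x2}, {x3}, {x1, x2}, {x1, x3}, {x2, x3}, {x1, x2, x3}, {x1, x2, x3, x4}}.
int(A) = ⋃ {U ∈ τ : U ⊆ A}. Opens contained in A: ∅.
Taking the union of these: int(A) = ∅.
cl(A) = ⋂ {C closed : A ⊆ C}. Closed sets containing A: {x1, x2, x3}, {x1, x2, x3, x4}.
Intersecting these: cl(A) = {x1, x2, x3}.
∂A = cl(A) ∖ int(A) = {x1, x2, x3} ∖ ∅ = {x1, x2, x3}.


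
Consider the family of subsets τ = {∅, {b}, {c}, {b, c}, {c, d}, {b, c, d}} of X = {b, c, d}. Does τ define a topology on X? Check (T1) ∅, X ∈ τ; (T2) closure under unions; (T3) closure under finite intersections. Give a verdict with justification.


τ IS a topology on X.

Axiom (T1): ∅ ∈ τ? Yes; X ∈ τ? Yes.
Axiom (T2/T3): check pairwise unions and intersections of members of τ.
All pairwise intersections and unions checked — each lies in τ. Therefore τ satisfies (T1), (T2), (T3): it IS a topology on X.


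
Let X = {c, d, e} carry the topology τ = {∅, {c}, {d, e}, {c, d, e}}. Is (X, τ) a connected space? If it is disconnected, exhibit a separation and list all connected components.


(X, τ) is disconnected; components = [{c}, {d, e}].

Find clopen sets (U ∈ τ with X ∖ U ∈ τ):
  U = ∅, X ∖ U = {c, d, e} — both open, so U is clopen.
  U = {c}, X ∖ U = {d, e} — both open, so U is clopen.
  U = {d, e}, X ∖ U = {c} — both open, so U is clopen.
  U = {c, d, e}, X ∖ U = ∅ — both open, so U is clopen.
Nontrivial clopen(s) exist: e.g. {c}. So (X, τ) is disconnected.
Compute connected components by grouping points that agree on all clopens:
  component: {c}
  component: {d, e}


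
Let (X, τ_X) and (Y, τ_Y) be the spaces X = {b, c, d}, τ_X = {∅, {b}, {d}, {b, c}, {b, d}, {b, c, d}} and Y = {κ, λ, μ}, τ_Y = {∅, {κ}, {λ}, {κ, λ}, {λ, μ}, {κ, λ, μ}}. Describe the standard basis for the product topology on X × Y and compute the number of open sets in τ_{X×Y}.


Basis B = {∅ × ∅, {b} × {κ}, {b} × {λ}, {d} × {κ}, {d} × {λ}, {b} × {κ, λ}, {b, c} × {κ}, {b, d} × {κ}, {b} × {λ, μ}, {b, c} × {λ}, {b, d} × {λ}, {d} × {κ, λ}, {d} × {λ, μ}, {b} × {κ, λ, μ}, {b, c, d} × {κ}, {b, c, d} × {λ}, {d} × {κ, λ, μ}, {b, c} × {κ, λ}, {b, d} × {κ, λ}, {b, c} × {λ, μ}, {b, d} × {λ, μ}, {b, c} × {κ, λ, μ}, {b, d} × {κ, λ, μ}, {b, c, d} × {κ, λ}, {b, c, d} × {λ, μ}, {b, c, d} × {κ, λ, μ}}; |τ_{X×Y}| = 108.

Enumerate products U × V with U ∈ τ_X, V ∈ τ_Y (deduplicated):
  ∅ × ∅ = {} (∅)
  {b} × {κ} = {(b,κ)}
  {b} × {λ} = {(b,λ)}
  {d} × {κ} = {(d,κ)}
  {d} × {λ} = {(d,λ)}
  {b} × {κ, λ} = {(b,κ), (b,λ)}
  {b, c} × {κ} = {(b,κ), (c,κ)}
  {b, d} × {κ} = {(b,κ), (d,κ)}
  {b} × {λ, μ} = {(b,λ), (b,μ)}
  {b, c} × {λ} = {(b,λ), (c,λ)}
  {b, d} × {λ} = {(b,λ), (d,λ)}
  {d} × {κ, λ} = {(d,κ), (d,λ)}
  {d} × {λ, μ} = {(d,λ), (d,μ)}
  {b} × {κ, λ, μ} = {(b,κ), (b,λ), (b,μ)}
  {b, c, d} × {κ} = {(b,κ), (c,κ), (d,κ)}
  {b, c, d} × {λ} = {(b,λ), (c,λ), (d,λ)}
  {d} × {κ, λ, μ} = {(d,κ), (d,λ), (d,μ)}
  {b, c} × {κ, λ} = {(b,κ), (b,λ), (c,κ), (c,λ)}
  {b, d} × {κ, λ} = {(b,κ), (b,λ), (d,κ), (d,λ)}
  {b, c} × {λ, μ} = {(b,λ), (b,μ), (c,λ), (c,μ)}
  {b, d} × {λ, μ} = {(b,λ), (b,μ), (d,λ), (d,μ)}
  {b, c} × {κ, λ, μ} = {(b,κ), (b,λ), (b,μ), (c,κ), (c,λ), (c,μ)}
  {b, d} × {κ, λ, μ} = {(b,κ), (b,λ), (b,μ), (d,κ), (d,λ), (d,μ)}
  {b, c, d} × {κ, λ} = {(b,κ), (b,λ), (c,κ), (c,λ), (d,κ), (d,λ)}
  {b, c, d} × {λ, μ} = {(b,λ), (b,μ), (c,λ), (c,μ), (d,λ), (d,μ)}
  {b, c, d} × {κ, λ, μ} = {(b,κ), (b,λ), (b,μ), (c,κ), (c,λ), (c,μ), (d,κ), (d,λ), (d,μ)}
These 26 distinct sets form the basis B.
Close under arbitrary unions to get τ_{X×Y}; counting gives |τ_{X×Y}| = 108.


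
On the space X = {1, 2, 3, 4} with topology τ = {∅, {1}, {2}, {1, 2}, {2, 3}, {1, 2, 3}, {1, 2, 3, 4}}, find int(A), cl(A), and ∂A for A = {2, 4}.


int(A) = {2}, cl(A) = {2, 3, 4}, ∂A = {3, 4}.

Closed sets in (X, τ) are complements of opens:
  closed(X, τ) = {∅, {4}, {1, 4}, {3, 4}, {1, 3, 4}, {2, 3, 4}, {1, 2, 3, 4}}.
int(A) = ⋃ {U ∈ τ : U ⊆ A}. Opens contained in A: ∅, {2}.
Taking the union of these: int(A) = {2}.
cl(A) = ⋂ {C closed : A ⊆ C}. Closed sets containing A: {2, 3, 4}, {1, 2, 3, 4}.
Intersecting these: cl(A) = {2, 3, 4}.
∂A = cl(A) ∖ int(A) = {2, 3, 4} ∖ {2} = {3, 4}.


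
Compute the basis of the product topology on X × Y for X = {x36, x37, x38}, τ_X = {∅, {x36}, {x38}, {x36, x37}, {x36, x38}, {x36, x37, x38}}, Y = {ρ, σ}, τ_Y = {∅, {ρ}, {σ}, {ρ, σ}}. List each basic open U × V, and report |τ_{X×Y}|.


Basis B = {∅ × ∅, {x36} × {ρ}, {x36} × {σ}, {x38} × {ρ}, {x38} × {σ}, {x36} × {ρ, σ}, {x36, x37} × {ρ}, {x36, x38} × {ρ}, {x36, x37} × {σ}, {x36, x38} × {σ}, {x38} × {ρ, σ}, {x36, x37, x38} × {ρ}, {x36, x37, x38} × {σ}, {x36, x37} × {ρ, σ}, {x36, x38} × {ρ, σ}, {x36, x37, x38} × {ρ, σ}}; |τ_{X×Y}| = 36.

Enumerate products U × V with U ∈ τ_X, V ∈ τ_Y (deduplicated):
  ∅ × ∅ = {} (∅)
  {x36} × {ρ} = {(x36,ρ)}
  {x36} × {σ} = {(x36,σ)}
  {x38} × {ρ} = {(x38,ρ)}
  {x38} × {σ} = {(x38,σ)}
  {x36} × {ρ, σ} = {(x36,ρ), (x36,σ)}
  {x36, x37} × {ρ} = {(x36,ρ), (x37,ρ)}
  {x36, x38} × {ρ} = {(x36,ρ), (x38,ρ)}
  {x36, x37} × {σ} = {(x36,σ), (x37,σ)}
  {x36, x38} × {σ} = {(x36,σ), (x38,σ)}
  {x38} × {ρ, σ} = {(x38,ρ), (x38,σ)}
  {x36, x37, x38} × {ρ} = {(x36,ρ), (x37,ρ), (x38,ρ)}
  {x36, x37, x38} × {σ} = {(x36,σ), (x37,σ), (x38,σ)}
  {x36, x37} × {ρ, σ} = {(x36,ρ), (x36,σ), (x37,ρ), (x37,σ)}
  {x36, x38} × {ρ, σ} = {(x36,ρ), (x36,σ), (x38,ρ), (x38,σ)}
  {x36, x37, x38} × {ρ, σ} = {(x36,ρ), (x36,σ), (x37,ρ), (x37,σ), (x38,ρ), (x38,σ)}
These 16 distinct sets form the basis B.
Close under arbitrary unions to get τ_{X×Y}; counting gives |τ_{X×Y}| = 36.


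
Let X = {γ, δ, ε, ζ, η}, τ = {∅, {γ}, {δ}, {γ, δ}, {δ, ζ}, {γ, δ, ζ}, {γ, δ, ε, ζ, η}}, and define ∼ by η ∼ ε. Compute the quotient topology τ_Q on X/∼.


X/∼ = {[γ], [δ], [ε=η], [ζ]}; |τ_Q| = 7.

Equivalence classes: [γ], [δ], [ε=η], [ζ].
Quotient map π: X → X/∼ sends γ ↦ [γ], δ ↦ [δ], ε ↦ [ε=η], ζ ↦ [ζ], η ↦ [ε=η].
For each subset V ⊆ X/∼, compute π^{-1}(V) ⊆ X and check whether π^{-1}(V) ∈ τ. V is open in τ_Q iff π^{-1}(V) ∈ τ.
  V = {}: π^{-1}(V) = ∅ ∈ τ ✓.
  V = {[γ]}: π^{-1}(V) = {γ} ∈ τ ✓.
  V = {[δ]}: π^{-1}(V) = {δ} ∈ τ ✓.
  V = {[γ], [δ]}: π^{-1}(V) = {γ, δ} ∈ τ ✓.
  V = {[ε=η]}: π^{-1}(V) = {ε, η} ∉ τ ✗.
  V = {[γ], [ε=η]}: π^{-1}(V) = {γ, ε, η} ∉ τ ✗.
  V = {[δ], [ε=η]}: π^{-1}(V) = {δ, ε, η} ∉ τ ✗.
  V = {[γ], [δ], [ε=η]}: π^{-1}(V) = {γ, δ, ε, η} ∉ τ ✗.
  V = {[ζ]}: π^{-1}(V) = {ζ} ∉ τ ✗.
  V = {[γ], [ζ]}: π^{-1}(V) = {γ, ζ} ∉ τ ✗.
  V = {[δ], [ζ]}: π^{-1}(V) = {δ, ζ} ∈ τ ✓.
  V = {[γ], [δ], [ζ]}: π^{-1}(V) = {γ, δ, ζ} ∈ τ ✓.
  V = {[ε=η], [ζ]}: π^{-1}(V) = {ε, ζ, η} ∉ τ ✗.
  V = {[γ], [ε=η], [ζ]}: π^{-1}(V) = {γ, ε, ζ, η} ∉ τ ✗.
  V = {[δ], [ε=η], [ζ]}: π^{-1}(V) = {δ, ε, ζ, η} ∉ τ ✗.
  V = {[γ], [δ], [ε=η], [ζ]}: π^{-1}(V) = {γ, δ, ε, ζ, η} ∈ τ ✓.
Open sets in the quotient: τ_Q = {{}, {[γ]}, {[δ]}, {[γ], [δ]}, {[δ], [ζ]}, {[γ], [δ], [ζ]}, {[γ], [δ], [ε=η], [ζ]}} (7 elements).


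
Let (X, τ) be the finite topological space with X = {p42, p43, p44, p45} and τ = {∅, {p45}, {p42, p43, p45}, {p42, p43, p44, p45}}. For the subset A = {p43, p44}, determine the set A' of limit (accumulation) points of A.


A' = {p42, p44}

For each x ∈ X, list the open sets U ∈ τ with x ∈ U, then check whether U ∩ (A ∖ {x}) ≠ ∅ for every such U.
  x = p42: opens ∋ x are {p42, p43, p45}, {p42, p43, p44, p45}; each meets A ∖ {p42}, so x IS a limit point.
  x = p43: open {p42, p43, p45} ∋ x has {p42, p43, p45} ∩ (A ∖ {p43}) = ∅, so x is NOT a limit point.
  x = p44: opens ∋ x are {p42, p43, p44, p45}; each meets A ∖ {p44}, so x IS a limit point.
  x = p45: open {p45} ∋ x has {p45} ∩ (A ∖ {p45}) = ∅, so x is NOT a limit point.
Collecting: A' = {p42, p44}.


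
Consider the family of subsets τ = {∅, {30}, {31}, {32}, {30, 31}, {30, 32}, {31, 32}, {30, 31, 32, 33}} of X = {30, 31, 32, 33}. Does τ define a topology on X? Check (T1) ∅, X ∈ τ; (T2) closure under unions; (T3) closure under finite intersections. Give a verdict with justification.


τ is NOT a topology on X.

Axiom (T1): ∅ ∈ τ? Yes; X ∈ τ? Yes.
Axiom (T2/T3): check pairwise unions and intersections of members of τ.
Counterexample for (T2): {30} ∪ {31, 32} = {30, 31, 32} ∉ τ. Therefore τ is NOT a topology.


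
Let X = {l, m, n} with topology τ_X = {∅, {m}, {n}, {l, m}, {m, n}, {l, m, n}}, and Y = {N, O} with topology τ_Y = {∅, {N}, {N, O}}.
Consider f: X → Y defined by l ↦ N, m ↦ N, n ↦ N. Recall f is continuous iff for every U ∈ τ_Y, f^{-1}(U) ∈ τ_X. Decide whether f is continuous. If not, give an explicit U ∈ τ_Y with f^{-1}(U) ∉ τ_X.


f IS continuous.

Compute f^{-1}(U) for each U ∈ τ_Y:
  U = ∅: f^{-1}(U) = ∅ ∈ τ_X ✓.
  U = {N}: f^{-1}(U) = {l, m, n} ∈ τ_X ✓.
  U = {N, O}: f^{-1}(U) = {l, m, n} ∈ τ_X ✓.
Every preimage lies in τ_X, so f IS continuous.


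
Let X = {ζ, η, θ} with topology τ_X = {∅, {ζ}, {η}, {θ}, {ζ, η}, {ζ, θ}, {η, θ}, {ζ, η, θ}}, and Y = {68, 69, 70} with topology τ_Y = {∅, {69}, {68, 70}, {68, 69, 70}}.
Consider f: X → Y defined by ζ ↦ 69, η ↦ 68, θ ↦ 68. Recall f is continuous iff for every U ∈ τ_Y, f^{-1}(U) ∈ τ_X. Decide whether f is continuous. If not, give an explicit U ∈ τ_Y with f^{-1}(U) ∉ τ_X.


f IS continuous.

Compute f^{-1}(U) for each U ∈ τ_Y:
  U = ∅: f^{-1}(U) = ∅ ∈ τ_X ✓.
  U = {69}: f^{-1}(U) = {ζ} ∈ τ_X ✓.
  U = {68, 70}: f^{-1}(U) = {η, θ} ∈ τ_X ✓.
  U = {68, 69, 70}: f^{-1}(U) = {ζ, η, θ} ∈ τ_X ✓.
Every preimage lies in τ_X, so f IS continuous.


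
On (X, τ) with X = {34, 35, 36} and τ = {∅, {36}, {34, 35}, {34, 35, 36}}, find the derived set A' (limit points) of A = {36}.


A' = ∅

For each x ∈ X, list the open sets U ∈ τ with x ∈ U, then check whether U ∩ (A ∖ {x}) ≠ ∅ for every such U.
  x = 34: open {34, 35} ∋ x has {34, 35} ∩ (A ∖ {34}) = ∅, so x is NOT a limit point.
  x = 35: open {34, 35} ∋ x has {34, 35} ∩ (A ∖ {35}) = ∅, so x is NOT a limit point.
  x = 36: open {36} ∋ x has {36} ∩ (A ∖ {36}) = ∅, so x is NOT a limit point.
Collecting: A' = ∅.


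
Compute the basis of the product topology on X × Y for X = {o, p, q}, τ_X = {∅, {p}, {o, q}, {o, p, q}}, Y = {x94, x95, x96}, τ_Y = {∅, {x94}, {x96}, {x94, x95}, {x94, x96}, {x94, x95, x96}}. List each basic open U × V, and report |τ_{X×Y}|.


Basis B = {∅ × ∅, {p} × {x94}, {p} × {x96}, {o, q} × {x94}, {o, q} × {x96}, {p} × {x94, x95}, {p} × {x94, x96}, {o, p, q} × {x94}, {o, p, q} × {x96}, {p} × {x94, x95, x96}, {o, q} × {x94, x95}, {o, q} × {x94, x96}, {o, q} × {x94, x95, x96}, {o, p, q} × {x94, x95}, {o, p, q} × {x94, x96}, {o, p, q} × {x94, x95, x96}}; |τ_{X×Y}| = 36.

Enumerate products U × V with U ∈ τ_X, V ∈ τ_Y (deduplicated):
  ∅ × ∅ = {} (∅)
  {p} × {x94} = {(p,x94)}
  {p} × {x96} = {(p,x96)}
  {o, q} × {x94} = {(o,x94), (q,x94)}
  {o, q} × {x96} = {(o,x96), (q,x96)}
  {p} × {x94, x95} = {(p,x94), (p,x95)}
  {p} × {x94, x96} = {(p,x94), (p,x96)}
  {o, p, q} × {x94} = {(o,x94), (p,x94), (q,x94)}
  {o, p, q} × {x96} = {(o,x96), (p,x96), (q,x96)}
  {p} × {x94, x95, x96} = {(p,x94), (p,x95), (p,x96)}
  {o, q} × {x94, x95} = {(o,x94), (o,x95), (q,x94), (q,x95)}
  {o, q} × {x94, x96} = {(o,x94), (o,x96), (q,x94), (q,x96)}
  {o, q} × {x94, x95, x96} = {(o,x94), (o,x95), (o,x96), (q,x94), (q,x95), (q,x96)}
  {o, p, q} × {x94, x95} = {(o,x94), (o,x95), (p,x94), (p,x95), (q,x94), (q,x95)}
  {o, p, q} × {x94, x96} = {(o,x94), (o,x96), (p,x94), (p,x96), (q,x94), (q,x96)}
  {o, p, q} × {x94, x95, x96} = {(o,x94), (o,x95), (o,x96), (p,x94), (p,x95), (p,x96), (q,x94), (q,x95), (q,x96)}
These 16 distinct sets form the basis B.
Close under arbitrary unions to get τ_{X×Y}; counting gives |τ_{X×Y}| = 36.
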